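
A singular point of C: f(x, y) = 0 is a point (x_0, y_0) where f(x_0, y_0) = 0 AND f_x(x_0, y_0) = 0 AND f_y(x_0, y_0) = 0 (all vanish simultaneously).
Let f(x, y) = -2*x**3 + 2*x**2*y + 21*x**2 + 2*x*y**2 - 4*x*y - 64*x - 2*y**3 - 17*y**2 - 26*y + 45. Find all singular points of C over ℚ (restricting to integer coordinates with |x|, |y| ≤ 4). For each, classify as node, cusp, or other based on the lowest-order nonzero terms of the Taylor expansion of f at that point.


Singular points: {(3, -2)}; classification: node.

Compute partial derivatives:
  f_x = -6*x**2 + 4*x*y + 42*x + 2*y**2 - 4*y - 64.
  f_y = 2*x**2 + 4*x*y - 4*x - 6*y**2 - 34*y - 26.
Scan x_0 ∈ {−4, ..., 4}. For each x_0, f_y(x_0, y) is a polynomial in y; find its integer roots y ∈ {−4, ..., 4}, then test f_x and f at those candidates.
  x = -4: f_y(-4, y) = -6*y**2 - 50*y + 22; no integer root y with |y| ≤ 4.
  x = -3: f_y(-3, y) = -6*y**2 - 46*y + 4; no integer root y with |y| ≤ 4.
  x = -2: f_y(-2, y) = -6*y**2 - 42*y - 10; no integer root y with |y| ≤ 4.
  x = -1: f_y(-1, y) = -6*y**2 - 38*y - 20; no integer root y with |y| ≤ 4.
  x = 0: f_y(0, y) = -6*y**2 - 34*y - 26; no integer root y with |y| ≤ 4.
  x = 1: f_y(1, y) = -6*y**2 - 30*y - 28; no integer root y with |y| ≤ 4.
  x = 2: f_y(2, y) = -6*y**2 - 26*y - 26; no integer root y with |y| ≤ 4.
  x = 3: f_y(3, y) = -6*y**2 - 22*y - 20; vanishes at y ∈ {-2}. (3, -2): f_x = 0, f = 0 — SINGULAR.
  x = 4: f_y(4, y) = -6*y**2 - 18*y - 10; no integer root y with |y| ≤ 4.
Only singular point on the grid: (3, -2).
Classify: substitute x = 3 + u, y = -2 + v and expand: f = -2*u**3 + 2*u**2*v - u**2 + 2*u*v**2 - 2*v**3 + v**2.
No constant or linear terms (consistent with a singular point). Quadratic part: -u**2 + v**2. Cubic part: -2*u**3 + 2*u**2*v + 2*u*v**2 - 2*v**3.
The quadratic part v**2 - u**2 = (v − u)(v + u) splits into two distinct linear factors, so there are two distinct tangent lines y − -2 = ±(x − 3) — this is a node (ordinary double point).
Classification: node.


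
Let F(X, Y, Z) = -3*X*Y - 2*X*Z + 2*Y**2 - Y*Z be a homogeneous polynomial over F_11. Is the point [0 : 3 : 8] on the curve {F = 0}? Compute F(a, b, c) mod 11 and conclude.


F(0,3,8) ≡ 5 (mod 11); P is NOT on the curve.

Evaluate F(0, 3, 8) term-by-term (mod 11).
  -3*X*Y ↦ -3·0·3·1 = 0
  -2*X*Z ↦ -2·0·1·8 = 0
  2*Y**2 ↦ 2·1·9·1 = 18
  -Y*Z ↦ -1·1·3·8 = -24
Sum: F(0, 3, 8) = (0) + (0) + (18) + (-24) = -6.
Reducing mod 11: -6 ≡ 5 (mod 11).
Since F(a, b, c) ≡ 5 ≠ 0 (mod 11), P does NOT lie on the curve.


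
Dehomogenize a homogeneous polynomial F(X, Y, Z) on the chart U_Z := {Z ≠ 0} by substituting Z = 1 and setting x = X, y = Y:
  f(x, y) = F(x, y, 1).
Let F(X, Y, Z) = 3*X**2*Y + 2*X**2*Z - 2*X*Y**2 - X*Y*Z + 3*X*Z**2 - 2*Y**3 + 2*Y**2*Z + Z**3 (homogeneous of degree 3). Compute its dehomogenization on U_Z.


f(x, y) = 3*x**2*y + 2*x**2 - 2*x*y**2 - x*y + 3*x - 2*y**3 + 2*y**2 + 1

On U_Z we set Z = 1. Each monomial c·X^i·Y^j·Z^k in F becomes c·x^i·y^j·1^k = c·x^i·y^j.
Substituting Z = 1: F(X, Y, 1) = 3*x**2*y + 2*x**2 - 2*x*y**2 - x*y + 3*x - 2*y**3 + 2*y**2 + 1.
Note: deg(f) ≤ deg(F) = 3; strict inequality happens when F is divisible by Z (lost terms).


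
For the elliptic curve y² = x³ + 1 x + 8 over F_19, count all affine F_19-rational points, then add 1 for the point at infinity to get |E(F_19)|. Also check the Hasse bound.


Affine points = {(3, 0), (4, 0), (5, 9), (5, 10), (7, 4), (7, 15), (9, 9), (9, 10), (10, 7), (10, 12), (11, 1), (11, 18), (12, 0), (14, 7), (14, 12), (15, 4), (15, 15), (16, 4), (16, 15), (17, 6), (17, 13), (18, 5), (18, 14)}; affine count = 23; |E(F_19)| = 24.

Discriminant check: Δ ∝ 4a³ + 27b² = 4·1³ + 27·8² = 4·1 + 27·64 ≡ 3 (mod 19). Nonzero ⇒ E is nonsingular.
For each x ∈ F_19, compute rhs = x³ + 1·x + 8 mod 19, then count y ∈ F_19 with y² ≡ rhs.
  x = 0: rhs = 8, matching y values: none (0 points).
  x = 1: rhs = 10, matching y values: none (0 points).
  x = 2: rhs = 18, matching y values: none (0 points).
  x = 3: rhs = 0, matching y values: 0 (1 points).
  x = 4: rhs = 0, matching y values: 0 (1 points).
  x = 5: rhs = 5, matching y values: 9, 10 (2 points).
  x = 6: rhs = 2, matching y values: none (0 points).
  x = 7: rhs = 16, matching y values: 4, 15 (2 points).
  x = 8: rhs = 15, matching y values: none (0 points).
  x = 9: rhs = 5, matching y values: 9, 10 (2 points).
  x = 10: rhs = 11, matching y values: 7, 12 (2 points).
  x = 11: rhs = 1, matching y values: 1, 18 (2 points).
  x = 12: rhs = 0, matching y values: 0 (1 points).
  x = 13: rhs = 14, matching y values: none (0 points).
  x = 14: rhs = 11, matching y values: 7, 12 (2 points).
  x = 15: rhs = 16, matching y values: 4, 15 (2 points).
  x = 16: rhs = 16, matching y values: 4, 15 (2 points).
  x = 17: rhs = 17, matching y values: 6, 13 (2 points).
  x = 18: rhs = 6, matching y values: 5, 14 (2 points).
Total affine count: 23.
Full point count |E(F_19)| = 23 + 1 = 24.
Hasse bound: |24 − (19+1)| = |4| = 4 ≤ 2√19 ≈ 8.7178 ✓.


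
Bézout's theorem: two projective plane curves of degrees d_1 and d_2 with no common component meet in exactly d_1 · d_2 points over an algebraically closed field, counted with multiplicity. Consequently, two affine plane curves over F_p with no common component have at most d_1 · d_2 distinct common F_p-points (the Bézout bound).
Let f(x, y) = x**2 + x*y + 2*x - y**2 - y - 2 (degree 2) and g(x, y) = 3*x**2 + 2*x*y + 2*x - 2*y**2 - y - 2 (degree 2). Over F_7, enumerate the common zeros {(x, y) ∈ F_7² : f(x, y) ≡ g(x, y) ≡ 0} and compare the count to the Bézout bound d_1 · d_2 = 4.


Common zeros: {(1, 6), (2, 5)}; count = 2; Bézout bound = 4.

deg(f) = 2, deg(g) = 2, so Bézout bound = 4.
Scan x ∈ F_7. For each x, list the y ∈ F_7 with f(x, y) ≡ 0 and those with g(x, y) ≡ 0 (mod 7); the common zeros in that column are the intersection.
  x = 0: f ≡ 0 at y ∈ {3}; g ≡ 0 at y ∈ ∅; common: ∅.
  x = 1: f ≡ 0 at y ∈ {1, 6}; g ≡ 0 at y ∈ {5, 6}; common: {6}.
  x = 2: f ≡ 0 at y ∈ {3, 5}; g ≡ 0 at y ∈ {0, 5}; common: {5}.
  x = 3: f ≡ 0 at y ∈ {1}; g ≡ 0 at y ∈ {3}; common: ∅.
  x = 4: f ≡ 0 at y ∈ ∅; g ≡ 0 at y ∈ ∅; common: ∅.
  x = 5: f ≡ 0 at y ∈ {5, 6}; g ≡ 0 at y ∈ ∅; common: ∅.
  x = 6: f ≡ 0 at y ∈ ∅; g ≡ 0 at y ∈ {3, 6}; common: ∅.
Collecting: common zeros = {(1, 6), (2, 5)}, so the count is 2.
Comparison with the Bézout bound: 2 ≤ 4 = deg(f)·deg(g), as expected for curves with no common component (the affine F_7-count falls short of the bound because intersections may lie at infinity, over extension fields, or carry multiplicity).


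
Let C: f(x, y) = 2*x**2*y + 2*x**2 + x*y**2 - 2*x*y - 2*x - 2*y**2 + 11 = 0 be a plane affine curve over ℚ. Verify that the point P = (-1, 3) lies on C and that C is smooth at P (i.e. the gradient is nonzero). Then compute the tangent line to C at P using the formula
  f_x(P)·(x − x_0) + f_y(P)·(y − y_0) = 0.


Tangent line at P: -15*x - 14*y + 27 = 0.

Step 1: f(-1, 3) = 0, so P lies on C.
Step 2: partial derivatives
  f_x(x, y) = 4*x*y + 4*x + y**2 - 2*y - 2, f_y(x, y) = 2*x**2 + 2*x*y - 2*x - 4*y.
  f_x(P) = -15, f_y(P) = -14 (gradient nonzero, so P is smooth).
Step 3: tangent line at P: -15·(x − -1) + -14·(y − 3) = 0.
Expanding: -15*x - 14*y + 27 = 0.


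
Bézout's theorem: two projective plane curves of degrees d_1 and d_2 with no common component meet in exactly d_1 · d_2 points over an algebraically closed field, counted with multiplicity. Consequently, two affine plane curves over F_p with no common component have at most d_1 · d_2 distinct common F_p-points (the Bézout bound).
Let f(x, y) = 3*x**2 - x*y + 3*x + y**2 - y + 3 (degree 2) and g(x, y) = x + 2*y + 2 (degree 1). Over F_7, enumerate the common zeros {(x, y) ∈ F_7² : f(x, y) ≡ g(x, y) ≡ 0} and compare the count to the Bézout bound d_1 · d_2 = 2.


Common zeros: ∅; count = 0; Bézout bound = 2.

deg(f) = 2, deg(g) = 1, so Bézout bound = 2.
Scan x ∈ F_7. For each x, list the y ∈ F_7 with f(x, y) ≡ 0 and those with g(x, y) ≡ 0 (mod 7); the common zeros in that column are the intersection.
  x = 0: f ≡ 0 at y ∈ ∅; g ≡ 0 at y ∈ {6}; common: ∅.
  x = 1: f ≡ 0 at y ∈ ∅; g ≡ 0 at y ∈ {2}; common: ∅.
  x = 2: f ≡ 0 at y ∈ {0, 3}; g ≡ 0 at y ∈ {5}; common: ∅.
  x = 3: f ≡ 0 at y ∈ {2}; g ≡ 0 at y ∈ {1}; common: ∅.
  x = 4: f ≡ 0 at y ∈ {0, 5}; g ≡ 0 at y ∈ {4}; common: ∅.
  x = 5: f ≡ 0 at y ∈ {3}; g ≡ 0 at y ∈ {0}; common: ∅.
  x = 6: f ≡ 0 at y ∈ {2, 5}; g ≡ 0 at y ∈ {3}; common: ∅.
Collecting: common zeros = ∅, so the count is 0.
Comparison with the Bézout bound: 0 ≤ 2 = deg(f)·deg(g), as expected for curves with no common component (the affine F_7-count falls short of the bound because intersections may lie at infinity, over extension fields, or carry multiplicity).


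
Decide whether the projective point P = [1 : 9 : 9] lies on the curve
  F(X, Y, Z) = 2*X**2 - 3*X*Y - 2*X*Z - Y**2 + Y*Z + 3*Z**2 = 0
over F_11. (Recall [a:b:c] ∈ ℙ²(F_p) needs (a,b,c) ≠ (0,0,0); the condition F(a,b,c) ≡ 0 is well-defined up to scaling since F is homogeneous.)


F(1,9,9) ≡ 2 (mod 11); P is NOT on the curve.

Evaluate F(1, 9, 9) term-by-term (mod 11).
  2*X**2 ↦ 2·1·1·1 = 2
  -3*X*Y ↦ -3·1·9·1 = -27
  -2*X*Z ↦ -2·1·1·9 = -18
  -Y**2 ↦ -1·1·81·1 = -81
  Y*Z ↦ 1·1·9·9 = 81
  3*Z**2 ↦ 3·1·1·81 = 243
Sum: F(1, 9, 9) = (2) + (-27) + (-18) + (-81) + (81) + (243) = 200.
Reducing mod 11: 200 ≡ 2 (mod 11).
Since F(a, b, c) ≡ 2 ≠ 0 (mod 11), P does NOT lie on the curve.


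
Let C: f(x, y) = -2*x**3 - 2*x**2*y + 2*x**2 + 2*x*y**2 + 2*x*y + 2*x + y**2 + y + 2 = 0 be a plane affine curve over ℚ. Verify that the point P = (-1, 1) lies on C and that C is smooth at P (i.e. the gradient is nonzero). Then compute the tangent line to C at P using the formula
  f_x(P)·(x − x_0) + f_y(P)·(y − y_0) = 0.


Tangent line at P: 5 - 5*y = 0.

Step 1: f(-1, 1) = 0, so P lies on C.
Step 2: partial derivatives
  f_x(x, y) = -6*x**2 - 4*x*y + 4*x + 2*y**2 + 2*y + 2, f_y(x, y) = -2*x**2 + 4*x*y + 2*x + 2*y + 1.
  f_x(P) = 0, f_y(P) = -5 (gradient nonzero, so P is smooth).
Step 3: tangent line at P: 0·(x − -1) + -5·(y − 1) = 0.
Expanding: 5 - 5*y = 0.


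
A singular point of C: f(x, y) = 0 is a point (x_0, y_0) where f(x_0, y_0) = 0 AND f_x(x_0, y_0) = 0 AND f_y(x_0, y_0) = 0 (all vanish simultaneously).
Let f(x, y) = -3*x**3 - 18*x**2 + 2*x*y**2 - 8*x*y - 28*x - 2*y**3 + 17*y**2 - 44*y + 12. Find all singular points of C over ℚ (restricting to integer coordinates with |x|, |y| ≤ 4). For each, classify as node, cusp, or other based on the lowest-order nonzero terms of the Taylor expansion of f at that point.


Singular points: {(-2, 2)}; classification: cusp.

Compute partial derivatives:
  f_x = -9*x**2 - 36*x + 2*y**2 - 8*y - 28.
  f_y = 4*x*y - 8*x - 6*y**2 + 34*y - 44.
Scan x_0 ∈ {−4, ..., 4}. For each x_0, f_y(x_0, y) is a polynomial in y; find its integer roots y ∈ {−4, ..., 4}, then test f_x and f at those candidates.
  x = -4: f_y(-4, y) = -6*y**2 + 18*y - 12; vanishes at y ∈ {1, 2}. (-4, 1): f_x = -34 ≠ 0; (-4, 2): f_x = -36 ≠ 0.
  x = -3: f_y(-3, y) = -6*y**2 + 22*y - 20; vanishes at y ∈ {2}. (-3, 2): f_x = -9 ≠ 0.
  x = -2: f_y(-2, y) = -6*y**2 + 26*y - 28; vanishes at y ∈ {2}. (-2, 2): f_x = 0, f = 0 — SINGULAR.
  x = -1: f_y(-1, y) = -6*y**2 + 30*y - 36; vanishes at y ∈ {2, 3}. (-1, 2): f_x = -9 ≠ 0; (-1, 3): f_x = -7 ≠ 0.
  x = 0: f_y(0, y) = -6*y**2 + 34*y - 44; vanishes at y ∈ {2}. (0, 2): f_x = -36 ≠ 0.
  x = 1: f_y(1, y) = -6*y**2 + 38*y - 52; vanishes at y ∈ {2}. (1, 2): f_x = -81 ≠ 0.
  x = 2: f_y(2, y) = -6*y**2 + 42*y - 60; vanishes at y ∈ {2}. (2, 2): f_x = -144 ≠ 0.
  x = 3: f_y(3, y) = -6*y**2 + 46*y - 68; vanishes at y ∈ {2}. (3, 2): f_x = -225 ≠ 0.
  x = 4: f_y(4, y) = -6*y**2 + 50*y - 76; vanishes at y ∈ {2}. (4, 2): f_x = -324 ≠ 0.
Only singular point on the grid: (-2, 2).
Classify: substitute x = -2 + u, y = 2 + v and expand: f = -3*u**3 + 2*u*v**2 - 2*v**3 + v**2.
No constant or linear terms (consistent with a singular point). Quadratic part: v**2. Cubic part: -3*u**3 + 2*u*v**2 - 2*v**3.
The quadratic part v**2 is a perfect square, so there is a single (double) tangent line v = 0, i.e. y = 2. Restricting the cubic part to that line (v = 0) leaves -3*u**3 ≠ 0, so f is not divisible by v and the branch is v² ≈ 3*u**3 to lowest order — this is a cusp.
Classification: cusp.


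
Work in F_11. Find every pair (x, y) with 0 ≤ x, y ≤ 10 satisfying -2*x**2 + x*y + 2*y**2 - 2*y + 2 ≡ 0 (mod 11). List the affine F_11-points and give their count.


Affine F_11-points: {(1, 0), (1, 6), (2, 5), (2, 6), (6, 4), (6, 5), (7, 4), (7, 10), (9, 3), (9, 10), (10, 0), (10, 7)}; count = 12.

For each of the 121 pairs (x, y) ∈ F_11², evaluate f(x, y) mod 11. Record the zeros.
  x = 0: [0↦2, 1↦2, 2↦6, 3↦3, 4↦4, 5↦9, 6↦7, 7↦9, 8↦4, 9↦3, 10↦6]  zeros at y ∈ ∅
  x = 1: [0↦0, 1↦1, 2↦6, 3↦4, 4↦6, 5↦1, 6↦0, 7↦3, 8↦10, 9↦10, 10↦3]  zeros at y ∈ {0, 6}
  x = 2: [0↦5, 1↦7, 2↦2, 3↦1, 4↦4, 5↦0, 6↦0, 7↦4, 8↦1, 9↦2, 10↦7]  zeros at y ∈ {5, 6}
  x = 3: [0↦6, 1↦9, 2↦5, 3↦5, 4↦9, 5↦6, 6↦7, 7↦1, 8↦10, 9↦1, 10↦7]  zeros at y ∈ ∅
  x = 4: [0↦3, 1↦7, 2↦4, 3↦5, 4↦10, 5↦8, 6↦10, 7↦5, 8↦4, 9↦7, 10↦3]  zeros at y ∈ ∅
  x = 5: [0↦7, 1↦1, 2↦10, 3↦1, 4↦7, 5↦6, 6↦9, 7↦5, 8↦5, 9↦9, 10↦6]  zeros at y ∈ ∅
  x = 6: [0↦7, 1↦2, 2↦1, 3↦4, 4↦0, 5↦0, 6↦4, 7↦1, 8↦2, 9↦7, 10↦5]  zeros at y ∈ {4, 5}
  x = 7: [0↦3, 1↦10, 2↦10, 3↦3, 4↦0, 5↦1, 6↦6, 7↦4, 8↦6, 9↦1, 10↦0]  zeros at y ∈ {4, 10}
  x = 8: [0↦6, 1↦3, 2↦4, 3↦9, 4↦7, 5↦9, 6↦4, 7↦3, 8↦6, 9↦2, 10↦2]  zeros at y ∈ ∅
  x = 9: [0↦5, 1↦3, 2↦5, 3↦0, 4↦10, 5↦2, 6↦9, 7↦9, 8↦2, 9↦10, 10↦0]  zeros at y ∈ {3, 10}
  x = 10: [0↦0, 1↦10, 2↦2, 3↦9, 4↦9, 5↦2, 6↦10, 7↦0, 8↦5, 9↦3, 10↦5]  zeros at y ∈ {0, 7}
Collecting zeros: affine points = {(1, 0), (1, 6), (2, 5), (2, 6), (6, 4), (6, 5), (7, 4), (7, 10), (9, 3), (9, 10), (10, 0), (10, 7)}.
Total count |C(F_11)_aff| = 12.


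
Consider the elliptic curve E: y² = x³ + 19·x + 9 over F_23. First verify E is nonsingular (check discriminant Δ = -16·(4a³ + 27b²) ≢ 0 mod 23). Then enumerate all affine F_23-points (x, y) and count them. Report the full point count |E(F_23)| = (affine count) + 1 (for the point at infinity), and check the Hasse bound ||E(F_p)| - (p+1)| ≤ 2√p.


Affine points = {(0, 3), (0, 20), (1, 11), (1, 12), (2, 3), (2, 20), (3, 1), (3, 22), (7, 5), (7, 18), (8, 11), (8, 12), (9, 9), (9, 14), (10, 7), (10, 16), (11, 10), (11, 13), (14, 11), (14, 12), (15, 9), (15, 14), (16, 4), (16, 19), (17, 1), (17, 22), (21, 3), (21, 20), (22, 9), (22, 14)}; affine count = 30; |E(F_23)| = 31.

Discriminant check: Δ ∝ 4a³ + 27b² = 4·19³ + 27·9² = 4·6859 + 27·81 ≡ 22 (mod 23). Nonzero ⇒ E is nonsingular.
For each x ∈ F_23, compute rhs = x³ + 19·x + 9 mod 23, then count y ∈ F_23 with y² ≡ rhs.
  x = 0: rhs = 9, matching y values: 3, 20 (2 points).
  x = 1: rhs = 6, matching y values: 11, 12 (2 points).
  x = 2: rhs = 9, matching y values: 3, 20 (2 points).
  x = 3: rhs = 1, matching y values: 1, 22 (2 points).
  x = 4: rhs = 11, matching y values: none (0 points).
  x = 5: rhs = 22, matching y values: none (0 points).
  x = 6: rhs = 17, matching y values: none (0 points).
  x = 7: rhs = 2, matching y values: 5, 18 (2 points).
  x = 8: rhs = 6, matching y values: 11, 12 (2 points).
  x = 9: rhs = 12, matching y values: 9, 14 (2 points).
  x = 10: rhs = 3, matching y values: 7, 16 (2 points).
  x = 11: rhs = 8, matching y values: 10, 13 (2 points).
  x = 12: rhs = 10, matching y values: none (0 points).
  x = 13: rhs = 15, matching y values: none (0 points).
  x = 14: rhs = 6, matching y values: 11, 12 (2 points).
  x = 15: rhs = 12, matching y values: 9, 14 (2 points).
  x = 16: rhs = 16, matching y values: 4, 19 (2 points).
  x = 17: rhs = 1, matching y values: 1, 22 (2 points).
  x = 18: rhs = 19, matching y values: none (0 points).
  x = 19: rhs = 7, matching y values: none (0 points).
  x = 20: rhs = 17, matching y values: none (0 points).
  x = 21: rhs = 9, matching y values: 3, 20 (2 points).
  x = 22: rhs = 12, matching y values: 9, 14 (2 points).
Total affine count: 30.
Full point count |E(F_23)| = 30 + 1 = 31.
Hasse bound: |31 − (23+1)| = |7| = 7 ≤ 2√23 ≈ 9.5917 ✓.


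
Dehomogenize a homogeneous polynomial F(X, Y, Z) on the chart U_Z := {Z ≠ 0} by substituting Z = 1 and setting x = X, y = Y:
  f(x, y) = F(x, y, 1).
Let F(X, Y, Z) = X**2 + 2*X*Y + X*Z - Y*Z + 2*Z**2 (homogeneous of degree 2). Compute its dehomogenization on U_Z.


f(x, y) = x**2 + 2*x*y + x - y + 2

On U_Z we set Z = 1. Each monomial c·X^i·Y^j·Z^k in F becomes c·x^i·y^j·1^k = c·x^i·y^j.
Substituting Z = 1: F(X, Y, 1) = x**2 + 2*x*y + x - y + 2.
Note: deg(f) ≤ deg(F) = 2; strict inequality happens when F is divisible by Z (lost terms).


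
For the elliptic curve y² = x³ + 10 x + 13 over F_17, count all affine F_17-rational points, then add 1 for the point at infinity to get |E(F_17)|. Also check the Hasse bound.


Affine points = {(0, 8), (0, 9), (3, 6), (3, 11), (4, 7), (4, 10), (5, 1), (5, 16), (6, 0), (7, 1), (7, 16), (9, 4), (9, 13), (10, 5), (10, 12), (11, 3), (11, 14), (12, 5), (12, 12), (15, 6), (15, 11), (16, 6), (16, 11)}; affine count = 23; |E(F_17)| = 24.

Discriminant check: Δ ∝ 4a³ + 27b² = 4·10³ + 27·13² = 4·1000 + 27·169 ≡ 12 (mod 17). Nonzero ⇒ E is nonsingular.
For each x ∈ F_17, compute rhs = x³ + 10·x + 13 mod 17, then count y ∈ F_17 with y² ≡ rhs.
  x = 0: rhs = 13, matching y values: 8, 9 (2 points).
  x = 1: rhs = 7, matching y values: none (0 points).
  x = 2: rhs = 7, matching y values: none (0 points).
  x = 3: rhs = 2, matching y values: 6, 11 (2 points).
  x = 4: rhs = 15, matching y values: 7, 10 (2 points).
  x = 5: rhs = 1, matching y values: 1, 16 (2 points).
  x = 6: rhs = 0, matching y values: 0 (1 points).
  x = 7: rhs = 1, matching y values: 1, 16 (2 points).
  x = 8: rhs = 10, matching y values: none (0 points).
  x = 9: rhs = 16, matching y values: 4, 13 (2 points).
  x = 10: rhs = 8, matching y values: 5, 12 (2 points).
  x = 11: rhs = 9, matching y values: 3, 14 (2 points).
  x = 12: rhs = 8, matching y values: 5, 12 (2 points).
  x = 13: rhs = 11, matching y values: none (0 points).
  x = 14: rhs = 7, matching y values: none (0 points).
  x = 15: rhs = 2, matching y values: 6, 11 (2 points).
  x = 16: rhs = 2, matching y values: 6, 11 (2 points).
Total affine count: 23.
Full point count |E(F_17)| = 23 + 1 = 24.
Hasse bound: |24 − (17+1)| = |6| = 6 ≤ 2√17 ≈ 8.2462 ✓.


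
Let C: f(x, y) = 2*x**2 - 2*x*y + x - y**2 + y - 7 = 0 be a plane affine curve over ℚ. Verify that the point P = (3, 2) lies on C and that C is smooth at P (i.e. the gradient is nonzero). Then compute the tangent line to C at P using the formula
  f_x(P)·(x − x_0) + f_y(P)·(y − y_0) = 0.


Tangent line at P: 9*x - 9*y - 9 = 0.

Step 1: f(3, 2) = 0, so P lies on C.
Step 2: partial derivatives
  f_x(x, y) = 4*x - 2*y + 1, f_y(x, y) = -2*x - 2*y + 1.
  f_x(P) = 9, f_y(P) = -9 (gradient nonzero, so P is smooth).
Step 3: tangent line at P: 9·(x − 3) + -9·(y − 2) = 0.
Expanding: 9*x - 9*y - 9 = 0.


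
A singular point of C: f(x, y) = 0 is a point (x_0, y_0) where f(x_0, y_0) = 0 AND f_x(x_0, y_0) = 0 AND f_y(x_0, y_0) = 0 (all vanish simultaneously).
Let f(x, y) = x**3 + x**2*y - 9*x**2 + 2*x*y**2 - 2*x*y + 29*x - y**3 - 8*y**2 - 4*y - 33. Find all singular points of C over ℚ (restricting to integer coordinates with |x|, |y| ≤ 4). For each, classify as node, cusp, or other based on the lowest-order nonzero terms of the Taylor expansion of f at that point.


Singular points: {(3, -1)}; classification: node.

Compute partial derivatives:
  f_x = 3*x**2 + 2*x*y - 18*x + 2*y**2 - 2*y + 29.
  f_y = x**2 + 4*x*y - 2*x - 3*y**2 - 16*y - 4.
Scan x_0 ∈ {−4, ..., 4}. For each x_0, f_y(x_0, y) is a polynomial in y; find its integer roots y ∈ {−4, ..., 4}, then test f_x and f at those candidates.
  x = -4: f_y(-4, y) = -3*y**2 - 32*y + 20; no integer root y with |y| ≤ 4.
  x = -3: f_y(-3, y) = -3*y**2 - 28*y + 11; no integer root y with |y| ≤ 4.
  x = -2: f_y(-2, y) = -3*y**2 - 24*y + 4; no integer root y with |y| ≤ 4.
  x = -1: f_y(-1, y) = -3*y**2 - 20*y - 1; no integer root y with |y| ≤ 4.
  x = 0: f_y(0, y) = -3*y**2 - 16*y - 4; no integer root y with |y| ≤ 4.
  x = 1: f_y(1, y) = -3*y**2 - 12*y - 5; no integer root y with |y| ≤ 4.
  x = 2: f_y(2, y) = -3*y**2 - 8*y - 4; vanishes at y ∈ {-2}. (2, -2): f_x = 9 ≠ 0.
  x = 3: f_y(3, y) = -3*y**2 - 4*y - 1; vanishes at y ∈ {-1}. (3, -1): f_x = 0, f = 0 — SINGULAR.
  x = 4: f_y(4, y) = 4 - 3*y**2; no integer root y with |y| ≤ 4.
Only singular point on the grid: (3, -1).
Classify: substitute x = 3 + u, y = -1 + v and expand: f = u**3 + u**2*v - u**2 + 2*u*v**2 - v**3 + v**2.
No constant or linear terms (consistent with a singular point). Quadratic part: -u**2 + v**2. Cubic part: u**3 + u**2*v + 2*u*v**2 - v**3.
The quadratic part v**2 - u**2 = (v − u)(v + u) splits into two distinct linear factors, so there are two distinct tangent lines y − -1 = ±(x − 3) — this is a node (ordinary double point).
Classification: node.


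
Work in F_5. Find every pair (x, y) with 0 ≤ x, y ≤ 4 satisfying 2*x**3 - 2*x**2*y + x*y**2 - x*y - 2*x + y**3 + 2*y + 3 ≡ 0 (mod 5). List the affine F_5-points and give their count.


Affine F_5-points: {(0, 2), (0, 4), (2, 0), (2, 1), (2, 2), (4, 4)}; count = 6.

For each of the 25 pairs (x, y) ∈ F_5², evaluate f(x, y) mod 5. Record the zeros.
  x = 0: [0↦3, 1↦1, 2↦0, 3↦1, 4↦0]  zeros at y ∈ {2, 4}
  x = 1: [0↦3, 1↦4, 2↦3, 3↦1, 4↦4]  zeros at y ∈ ∅
  x = 2: [0↦0, 1↦0, 2↦0, 3↦1, 4↦4]  zeros at y ∈ {0, 1, 2}
  x = 3: [0↦1, 1↦1, 2↦3, 3↦3, 4↦2]  zeros at y ∈ ∅
  x = 4: [0↦3, 1↦4, 2↦4, 3↦4, 4↦0]  zeros at y ∈ {4}
Collecting zeros: affine points = {(0, 2), (0, 4), (2, 0), (2, 1), (2, 2), (4, 4)}.
Total count |C(F_5)_aff| = 6.


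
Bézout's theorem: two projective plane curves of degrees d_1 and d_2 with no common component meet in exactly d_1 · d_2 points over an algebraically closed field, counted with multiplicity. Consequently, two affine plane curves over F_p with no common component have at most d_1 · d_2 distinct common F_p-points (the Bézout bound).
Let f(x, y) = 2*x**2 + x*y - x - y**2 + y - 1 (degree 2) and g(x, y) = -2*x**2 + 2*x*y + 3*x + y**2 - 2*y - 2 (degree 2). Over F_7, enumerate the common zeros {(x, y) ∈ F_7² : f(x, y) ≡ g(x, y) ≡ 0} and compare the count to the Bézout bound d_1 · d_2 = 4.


Common zeros: {(3, 4), (5, 1), (5, 5), (6, 4)}; count = 4; Bézout bound = 4.

deg(f) = 2, deg(g) = 2, so Bézout bound = 4.
Scan x ∈ F_7. For each x, list the y ∈ F_7 with f(x, y) ≡ 0 and those with g(x, y) ≡ 0 (mod 7); the common zeros in that column are the intersection.
  x = 0: f ≡ 0 at y ∈ {3, 5}; g ≡ 0 at y ∈ ∅; common: ∅.
  x = 1: f ≡ 0 at y ∈ {0, 2}; g ≡ 0 at y ∈ {1, 6}; common: ∅.
  x = 2: f ≡ 0 at y ∈ {1, 2}; g ≡ 0 at y ∈ ∅; common: ∅.
  x = 3: f ≡ 0 at y ∈ {0, 4}; g ≡ 0 at y ∈ {4, 6}; common: {4}.
  x = 4: f ≡ 0 at y ∈ {6}; g ≡ 0 at y ∈ ∅; common: ∅.
  x = 5: f ≡ 0 at y ∈ {1, 5}; g ≡ 0 at y ∈ {1, 5}; common: {1, 5}.
  x = 6: f ≡ 0 at y ∈ {3, 4}; g ≡ 0 at y ∈ {0, 4}; common: {4}.
Collecting: common zeros = {(3, 4), (5, 1), (5, 5), (6, 4)}, so the count is 4.
Comparison with the Bézout bound: 4 ≤ 4 = deg(f)·deg(g), as expected for curves with no common component (the bound is attained).


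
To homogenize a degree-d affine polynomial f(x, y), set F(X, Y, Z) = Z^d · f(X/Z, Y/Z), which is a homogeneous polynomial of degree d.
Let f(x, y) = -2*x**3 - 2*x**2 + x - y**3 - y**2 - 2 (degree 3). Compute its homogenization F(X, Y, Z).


F(X, Y, Z) = -2*X**3 - 2*X**2*Z + X*Z**2 - Y**3 - Y**2*Z - 2*Z**3

deg(f) = 3.
Substitute x = X/Z, y = Y/Z into f, then multiply by Z^3.
  monomial -2·x^3·y^0 ↦ -2·X^3·Y^0·Z^0.
  monomial -2·x^2·y^0 ↦ -2·X^2·Y^0·Z^1.
  monomial 1·x^1·y^0 ↦ 1·X^1·Y^0·Z^2.
  monomial -1·x^0·y^3 ↦ -1·X^0·Y^3·Z^0.
  monomial -1·x^0·y^2 ↦ -1·X^0·Y^2·Z^1.
  monomial -2·x^0·y^0 ↦ -2·X^0·Y^0·Z^3.
Collecting: F(X, Y, Z) = -2*X**3 - 2*X**2*Z + X*Z**2 - Y**3 - Y**2*Z - 2*Z**3.


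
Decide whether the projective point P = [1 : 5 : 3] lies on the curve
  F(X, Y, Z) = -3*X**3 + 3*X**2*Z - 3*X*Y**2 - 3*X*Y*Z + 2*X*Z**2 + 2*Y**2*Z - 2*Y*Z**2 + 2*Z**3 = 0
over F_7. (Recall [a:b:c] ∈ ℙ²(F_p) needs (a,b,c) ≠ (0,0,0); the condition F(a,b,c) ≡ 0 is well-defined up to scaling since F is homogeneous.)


F(1,5,3) ≡ 4 (mod 7); P is NOT on the curve.

Evaluate F(1, 5, 3) term-by-term (mod 7).
  -3*X**3 ↦ -3·1·1·1 = -3
  3*X**2*Z ↦ 3·1·1·3 = 9
  -3*X*Y**2 ↦ -3·1·25·1 = -75
  -3*X*Y*Z ↦ -3·1·5·3 = -45
  2*X*Z**2 ↦ 2·1·1·9 = 18
  2*Y**2*Z ↦ 2·1·25·3 = 150
  -2*Y*Z**2 ↦ -2·1·5·9 = -90
  2*Z**3 ↦ 2·1·1·27 = 54
Sum: F(1, 5, 3) = (-3) + (9) + (-75) + (-45) + (18) + (150) + (-90) + (54) = 18.
Reducing mod 7: 18 ≡ 4 (mod 7).
Since F(a, b, c) ≡ 4 ≠ 0 (mod 7), P does NOT lie on the curve.


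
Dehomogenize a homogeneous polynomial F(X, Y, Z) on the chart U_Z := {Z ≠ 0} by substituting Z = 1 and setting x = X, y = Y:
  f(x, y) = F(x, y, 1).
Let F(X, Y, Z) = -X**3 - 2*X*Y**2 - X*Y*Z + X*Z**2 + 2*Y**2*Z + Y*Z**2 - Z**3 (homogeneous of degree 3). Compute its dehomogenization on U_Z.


f(x, y) = -x**3 - 2*x*y**2 - x*y + x + 2*y**2 + y - 1

On U_Z we set Z = 1. Each monomial c·X^i·Y^j·Z^k in F becomes c·x^i·y^j·1^k = c·x^i·y^j.
Substituting Z = 1: F(X, Y, 1) = -x**3 - 2*x*y**2 - x*y + x + 2*y**2 + y - 1.
Note: deg(f) ≤ deg(F) = 3; strict inequality happens when F is divisible by Z (lost terms).


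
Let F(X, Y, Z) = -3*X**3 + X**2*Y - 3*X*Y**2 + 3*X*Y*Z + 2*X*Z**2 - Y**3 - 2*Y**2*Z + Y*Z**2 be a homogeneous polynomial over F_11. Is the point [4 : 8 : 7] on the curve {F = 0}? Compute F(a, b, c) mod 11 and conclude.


F(4,8,7) ≡ 8 (mod 11); P is NOT on the curve.

Evaluate F(4, 8, 7) term-by-term (mod 11).
  -3*X**3 ↦ -3·64·1·1 = -192
  X**2*Y ↦ 1·16·8·1 = 128
  -3*X*Y**2 ↦ -3·4·64·1 = -768
  3*X*Y*Z ↦ 3·4·8·7 = 672
  2*X*Z**2 ↦ 2·4·1·49 = 392
  -Y**3 ↦ -1·1·512·1 = -512
  -2*Y**2*Z ↦ -2·1·64·7 = -896
  Y*Z**2 ↦ 1·1·8·49 = 392
Sum: F(4, 8, 7) = (-192) + (128) + (-768) + (672) + (392) + (-512) + (-896) + (392) = -784.
Reducing mod 11: -784 ≡ 8 (mod 11).
Since F(a, b, c) ≡ 8 ≠ 0 (mod 11), P does NOT lie on the curve.


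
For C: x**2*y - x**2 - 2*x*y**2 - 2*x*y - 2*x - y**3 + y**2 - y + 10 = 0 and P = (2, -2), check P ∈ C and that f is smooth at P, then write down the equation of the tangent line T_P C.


Tangent line at P: -18*x - y + 34 = 0.

Step 1: f(2, -2) = 0, so P lies on C.
Step 2: partial derivatives
  f_x(x, y) = 2*x*y - 2*x - 2*y**2 - 2*y - 2, f_y(x, y) = x**2 - 4*x*y - 2*x - 3*y**2 + 2*y - 1.
  f_x(P) = -18, f_y(P) = -1 (gradient nonzero, so P is smooth).
Step 3: tangent line at P: -18·(x − 2) + -1·(y − -2) = 0.
Expanding: -18*x - y + 34 = 0.


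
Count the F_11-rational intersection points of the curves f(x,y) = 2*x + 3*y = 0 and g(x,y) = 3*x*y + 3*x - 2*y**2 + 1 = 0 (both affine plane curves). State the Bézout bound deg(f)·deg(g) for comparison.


Common zeros: {(5, 4), (10, 8)}; count = 2; Bézout bound = 2.

deg(f) = 1, deg(g) = 2, so Bézout bound = 2.
Scan x ∈ F_11. For each x, list the y ∈ F_11 with f(x, y) ≡ 0 and those with g(x, y) ≡ 0 (mod 11); the common zeros in that column are the intersection.
  x = 0: f ≡ 0 at y ∈ {0}; g ≡ 0 at y ∈ ∅; common: ∅.
  x = 1: f ≡ 0 at y ∈ {3}; g ≡ 0 at y ∈ ∅; common: ∅.
  x = 2: f ≡ 0 at y ∈ {6}; g ≡ 0 at y ∈ {1, 2}; common: ∅.
  x = 3: f ≡ 0 at y ∈ {9}; g ≡ 0 at y ∈ ∅; common: ∅.
  x = 4: f ≡ 0 at y ∈ {1}; g ≡ 0 at y ∈ ∅; common: ∅.
  x = 5: f ≡ 0 at y ∈ {4}; g ≡ 0 at y ∈ {4, 9}; common: {4}.
  x = 6: f ≡ 0 at y ∈ {7}; g ≡ 0 at y ∈ {3, 6}; common: ∅.
  x = 7: f ≡ 0 at y ∈ {10}; g ≡ 0 at y ∈ {0, 5}; common: ∅.
  x = 8: f ≡ 0 at y ∈ {2}; g ≡ 0 at y ∈ ∅; common: ∅.
  x = 9: f ≡ 0 at y ∈ {5}; g ≡ 0 at y ∈ ∅; common: ∅.
  x = 10: f ≡ 0 at y ∈ {8}; g ≡ 0 at y ∈ {7, 8}; common: {8}.
Collecting: common zeros = {(5, 4), (10, 8)}, so the count is 2.
Comparison with the Bézout bound: 2 ≤ 2 = deg(f)·deg(g), as expected for curves with no common component (the bound is attained).


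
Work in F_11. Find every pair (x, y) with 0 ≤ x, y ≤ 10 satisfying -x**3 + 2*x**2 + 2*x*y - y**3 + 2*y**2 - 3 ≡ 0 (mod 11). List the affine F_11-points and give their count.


Affine F_11-points: {(0, 10), (2, 3), (2, 7), (3, 2), (5, 7), (6, 7), (7, 2), (7, 5), (7, 6), (10, 0)}; count = 10.

For each of the 121 pairs (x, y) ∈ F_11², evaluate f(x, y) mod 11. Record the zeros.
  x = 0: [0↦8, 1↦9, 2↦8, 3↦10, 4↦9, 5↦10, 6↦7, 7↦5, 8↦9, 9↦2, 10↦0]  zeros at y ∈ {10}
  x = 1: [0↦9, 1↦1, 2↦2, 3↦6, 4↦7, 5↦10, 6↦9, 7↦9, 8↦4, 9↦10, 10↦10]  zeros at y ∈ ∅
  x = 2: [0↦8, 1↦2, 2↦5, 3↦0, 4↦3, 5↦8, 6↦9, 7↦0, 8↦8, 9↦5, 10↦7]  zeros at y ∈ {3, 7}
  x = 3: [0↦10, 1↦6, 2↦0, 3↦8, 4↦2, 5↦9, 6↦1, 7↦5, 8↦4, 9↦3, 10↦7]  zeros at y ∈ {2}
  x = 4: [0↦9, 1↦7, 2↦3, 3↦2, 4↦9, 5↦7, 6↦1, 7↦7, 8↦8, 9↦9, 10↦4]  zeros at y ∈ ∅
  x = 5: [0↦10, 1↦10, 2↦8, 3↦9, 4↦7, 5↦7, 6↦3, 7↦0, 8↦3, 9↦6, 10↦3]  zeros at y ∈ {7}
  x = 6: [0↦7, 1↦9, 2↦9, 3↦1, 4↦1, 5↦3, 6↦1, 7↦0, 8↦5, 9↦10, 10↦9]  zeros at y ∈ {7}
  x = 7: [0↦5, 1↦9, 2↦0, 3↦5, 4↦7, 5↦0, 6↦0, 7↦1, 8↦8, 9↦4, 10↦5]  zeros at y ∈ {2, 5, 6}
  x = 8: [0↦9, 1↦4, 2↦8, 3↦4, 4↦8, 5↦3, 6↦5, 7↦8, 8↦6, 9↦4, 10↦7]  zeros at y ∈ ∅
  x = 9: [0↦2, 1↦10, 2↦5, 3↦3, 4↦9, 5↦6, 6↦10, 7↦4, 8↦4, 9↦4, 10↦9]  zeros at y ∈ ∅
  x = 10: [0↦0, 1↦10, 2↦7, 3↦7, 4↦4, 5↦3, 6↦9, 7↦5, 8↦7, 9↦9, 10↦5]  zeros at y ∈ {0}
Collecting zeros: affine points = {(0, 10), (2, 3), (2, 7), (3, 2), (5, 7), (6, 7), (7, 2), (7, 5), (7, 6), (10, 0)}.
Total count |C(F_11)_aff| = 10.


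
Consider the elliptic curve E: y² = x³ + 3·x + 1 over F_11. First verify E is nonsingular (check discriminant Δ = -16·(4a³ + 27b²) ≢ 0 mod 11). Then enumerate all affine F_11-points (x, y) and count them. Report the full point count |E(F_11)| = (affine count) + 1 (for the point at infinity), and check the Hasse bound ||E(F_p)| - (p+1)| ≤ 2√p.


Affine points = {(0, 1), (0, 10), (1, 4), (1, 7), (2, 2), (2, 9), (3, 2), (3, 9), (4, 0), (5, 3), (5, 8), (6, 2), (6, 9), (8, 3), (8, 8), (9, 3), (9, 8)}; affine count = 17; |E(F_11)| = 18.

Discriminant check: Δ ∝ 4a³ + 27b² = 4·3³ + 27·1² = 4·27 + 27·1 ≡ 3 (mod 11). Nonzero ⇒ E is nonsingular.
For each x ∈ F_11, compute rhs = x³ + 3·x + 1 mod 11, then count y ∈ F_11 with y² ≡ rhs.
  x = 0: rhs = 1, matching y values: 1, 10 (2 points).
  x = 1: rhs = 5, matching y values: 4, 7 (2 points).
  x = 2: rhs = 4, matching y values: 2, 9 (2 points).
  x = 3: rhs = 4, matching y values: 2, 9 (2 points).
  x = 4: rhs = 0, matching y values: 0 (1 points).
  x = 5: rhs = 9, matching y values: 3, 8 (2 points).
  x = 6: rhs = 4, matching y values: 2, 9 (2 points).
  x = 7: rhs = 2, matching y values: none (0 points).
  x = 8: rhs = 9, matching y values: 3, 8 (2 points).
  x = 9: rhs = 9, matching y values: 3, 8 (2 points).
  x = 10: rhs = 8, matching y values: none (0 points).
Total affine count: 17.
Full point count |E(F_11)| = 17 + 1 = 18.
Hasse bound: |18 − (11+1)| = |6| = 6 ≤ 2√11 ≈ 6.6332 ✓.


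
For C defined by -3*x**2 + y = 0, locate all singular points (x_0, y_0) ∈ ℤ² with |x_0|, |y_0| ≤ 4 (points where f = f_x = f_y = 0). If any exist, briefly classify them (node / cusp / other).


No singular points in the scanned grid; C is smooth there.

Compute partial derivatives:
  f_x = -6*x.
  f_y = 1.
f_y = 1 is a nonzero constant, so f_y never vanishes: no point (x, y) can satisfy f = f_x = f_y = 0. In particular no (x, y) ∈ {−4, ..., 4}² is singular; the curve is smooth.


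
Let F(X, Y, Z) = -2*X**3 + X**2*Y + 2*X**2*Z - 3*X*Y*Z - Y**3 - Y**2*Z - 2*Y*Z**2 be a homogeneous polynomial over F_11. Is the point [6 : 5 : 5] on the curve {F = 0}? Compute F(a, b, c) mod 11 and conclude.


F(6,5,5) ≡ 5 (mod 11); P is NOT on the curve.

Evaluate F(6, 5, 5) term-by-term (mod 11).
  -2*X**3 ↦ -2·216·1·1 = -432
  X**2*Y ↦ 1·36·5·1 = 180
  2*X**2*Z ↦ 2·36·1·5 = 360
  -3*X*Y*Z ↦ -3·6·5·5 = -450
  -Y**3 ↦ -1·1·125·1 = -125
  -Y**2*Z ↦ -1·1·25·5 = -125
  -2*Y*Z**2 ↦ -2·1·5·25 = -250
Sum: F(6, 5, 5) = (-432) + (180) + (360) + (-450) + (-125) + (-125) + (-250) = -842.
Reducing mod 11: -842 ≡ 5 (mod 11).
Since F(a, b, c) ≡ 5 ≠ 0 (mod 11), P does NOT lie on the curve.


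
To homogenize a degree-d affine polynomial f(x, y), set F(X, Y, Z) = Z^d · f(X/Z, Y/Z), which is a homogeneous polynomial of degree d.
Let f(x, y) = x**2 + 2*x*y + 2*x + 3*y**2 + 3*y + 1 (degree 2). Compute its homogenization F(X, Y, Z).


F(X, Y, Z) = X**2 + 2*X*Y + 2*X*Z + 3*Y**2 + 3*Y*Z + Z**2

deg(f) = 2.
Substitute x = X/Z, y = Y/Z into f, then multiply by Z^2.
  monomial 1·x^2·y^0 ↦ 1·X^2·Y^0·Z^0.
  monomial 2·x^1·y^1 ↦ 2·X^1·Y^1·Z^0.
  monomial 2·x^1·y^0 ↦ 2·X^1·Y^0·Z^1.
  monomial 3·x^0·y^2 ↦ 3·X^0·Y^2·Z^0.
  monomial 3·x^0·y^1 ↦ 3·X^0·Y^1·Z^1.
  monomial 1·x^0·y^0 ↦ 1·X^0·Y^0·Z^2.
Collecting: F(X, Y, Z) = X**2 + 2*X*Y + 2*X*Z + 3*Y**2 + 3*Y*Z + Z**2.


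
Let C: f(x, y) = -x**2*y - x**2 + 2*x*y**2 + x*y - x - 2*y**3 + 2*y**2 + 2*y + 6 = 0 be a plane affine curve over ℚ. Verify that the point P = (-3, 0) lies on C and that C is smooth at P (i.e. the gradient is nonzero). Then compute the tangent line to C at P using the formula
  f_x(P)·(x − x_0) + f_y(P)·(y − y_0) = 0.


Tangent line at P: 5*x - 10*y + 15 = 0.

Step 1: f(-3, 0) = 0, so P lies on C.
Step 2: partial derivatives
  f_x(x, y) = -2*x*y - 2*x + 2*y**2 + y - 1, f_y(x, y) = -x**2 + 4*x*y + x - 6*y**2 + 4*y + 2.
  f_x(P) = 5, f_y(P) = -10 (gradient nonzero, so P is smooth).
Step 3: tangent line at P: 5·(x − -3) + -10·(y − 0) = 0.
Expanding: 5*x - 10*y + 15 = 0.


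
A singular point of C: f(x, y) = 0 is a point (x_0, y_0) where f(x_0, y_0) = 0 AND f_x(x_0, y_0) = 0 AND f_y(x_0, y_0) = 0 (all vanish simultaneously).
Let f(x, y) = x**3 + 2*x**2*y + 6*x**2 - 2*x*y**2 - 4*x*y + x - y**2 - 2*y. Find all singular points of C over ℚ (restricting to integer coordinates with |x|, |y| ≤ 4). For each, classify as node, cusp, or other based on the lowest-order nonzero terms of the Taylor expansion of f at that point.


Singular points: {(-1, -2)}; classification: node.

Compute partial derivatives:
  f_x = 3*x**2 + 4*x*y + 12*x - 2*y**2 - 4*y + 1.
  f_y = 2*x**2 - 4*x*y - 4*x - 2*y - 2.
Scan x_0 ∈ {−4, ..., 4}. For each x_0, f_y(x_0, y) is a polynomial in y; find its integer roots y ∈ {−4, ..., 4}, then test f_x and f at those candidates.
  x = -4: f_y(-4, y) = 14*y + 46; no integer root y with |y| ≤ 4.
  x = -3: f_y(-3, y) = 10*y + 28; no integer root y with |y| ≤ 4.
  x = -2: f_y(-2, y) = 6*y + 14; no integer root y with |y| ≤ 4.
  x = -1: f_y(-1, y) = 2*y + 4; vanishes at y ∈ {-2}. (-1, -2): f_x = 0, f = 0 — SINGULAR.
  x = 0: f_y(0, y) = -2*y - 2; vanishes at y ∈ {-1}. (0, -1): f_x = 3 ≠ 0.
  x = 1: f_y(1, y) = -6*y - 4; no integer root y with |y| ≤ 4.
  x = 2: f_y(2, y) = -10*y - 2; no integer root y with |y| ≤ 4.
  x = 3: f_y(3, y) = 4 - 14*y; no integer root y with |y| ≤ 4.
  x = 4: f_y(4, y) = 14 - 18*y; no integer root y with |y| ≤ 4.
Only singular point on the grid: (-1, -2).
Classify: substitute x = -1 + u, y = -2 + v and expand: f = u**3 + 2*u**2*v - u**2 - 2*u*v**2 + v**2.
No constant or linear terms (consistent with a singular point). Quadratic part: -u**2 + v**2. Cubic part: u**3 + 2*u**2*v - 2*u*v**2.
The quadratic part v**2 - u**2 = (v − u)(v + u) splits into two distinct linear factors, so there are two distinct tangent lines y − -2 = ±(x − -1) — this is a node (ordinary double point).
Classification: node.


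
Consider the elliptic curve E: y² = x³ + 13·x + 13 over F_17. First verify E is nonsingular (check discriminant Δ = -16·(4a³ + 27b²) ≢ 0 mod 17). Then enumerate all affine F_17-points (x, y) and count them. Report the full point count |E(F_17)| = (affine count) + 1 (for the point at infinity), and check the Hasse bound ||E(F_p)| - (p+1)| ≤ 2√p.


Affine points = {(0, 8), (0, 9), (2, 8), (2, 9), (5, 4), (5, 13), (6, 1), (6, 16), (8, 0), (9, 3), (9, 14), (10, 2), (10, 15), (11, 5), (11, 12), (13, 4), (13, 13), (14, 7), (14, 10), (15, 8), (15, 9), (16, 4), (16, 13)}; affine count = 23; |E(F_17)| = 24.

Discriminant check: Δ ∝ 4a³ + 27b² = 4·13³ + 27·13² = 4·2197 + 27·169 ≡ 6 (mod 17). Nonzero ⇒ E is nonsingular.
For each x ∈ F_17, compute rhs = x³ + 13·x + 13 mod 17, then count y ∈ F_17 with y² ≡ rhs.
  x = 0: rhs = 13, matching y values: 8, 9 (2 points).
  x = 1: rhs = 10, matching y values: none (0 points).
  x = 2: rhs = 13, matching y values: 8, 9 (2 points).
  x = 3: rhs = 11, matching y values: none (0 points).
  x = 4: rhs = 10, matching y values: none (0 points).
  x = 5: rhs = 16, matching y values: 4, 13 (2 points).
  x = 6: rhs = 1, matching y values: 1, 16 (2 points).
  x = 7: rhs = 5, matching y values: none (0 points).
  x = 8: rhs = 0, matching y values: 0 (1 points).
  x = 9: rhs = 9, matching y values: 3, 14 (2 points).
  x = 10: rhs = 4, matching y values: 2, 15 (2 points).
  x = 11: rhs = 8, matching y values: 5, 12 (2 points).
  x = 12: rhs = 10, matching y values: none (0 points).
  x = 13: rhs = 16, matching y values: 4, 13 (2 points).
  x = 14: rhs = 15, matching y values: 7, 10 (2 points).
  x = 15: rhs = 13, matching y values: 8, 9 (2 points).
  x = 16: rhs = 16, matching y values: 4, 13 (2 points).
Total affine count: 23.
Full point count |E(F_17)| = 23 + 1 = 24.
Hasse bound: |24 − (17+1)| = |6| = 6 ≤ 2√17 ≈ 8.2462 ✓.


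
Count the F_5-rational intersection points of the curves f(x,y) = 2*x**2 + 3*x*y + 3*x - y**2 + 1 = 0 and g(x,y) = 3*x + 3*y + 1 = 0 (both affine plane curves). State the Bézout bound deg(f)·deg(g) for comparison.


Common zeros: {(2, 1)}; count = 1; Bézout bound = 2.

deg(f) = 2, deg(g) = 1, so Bézout bound = 2.
Scan x ∈ F_5. For each x, list the y ∈ F_5 with f(x, y) ≡ 0 and those with g(x, y) ≡ 0 (mod 5); the common zeros in that column are the intersection.
  x = 0: f ≡ 0 at y ∈ {1, 4}; g ≡ 0 at y ∈ {3}; common: ∅.
  x = 1: f ≡ 0 at y ∈ ∅; g ≡ 0 at y ∈ {2}; common: ∅.
  x = 2: f ≡ 0 at y ∈ {0, 1}; g ≡ 0 at y ∈ {1}; common: {1}.
  x = 3: f ≡ 0 at y ∈ ∅; g ≡ 0 at y ∈ {0}; common: ∅.
  x = 4: f ≡ 0 at y ∈ {0, 2}; g ≡ 0 at y ∈ {4}; common: ∅.
Collecting: common zeros = {(2, 1)}, so the count is 1.
Comparison with the Bézout bound: 1 ≤ 2 = deg(f)·deg(g), as expected for curves with no common component (the affine F_5-count falls short of the bound because intersections may lie at infinity, over extension fields, or carry multiplicity).


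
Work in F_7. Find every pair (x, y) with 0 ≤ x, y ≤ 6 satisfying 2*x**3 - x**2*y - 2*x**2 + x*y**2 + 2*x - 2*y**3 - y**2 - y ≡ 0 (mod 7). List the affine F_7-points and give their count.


Affine F_7-points: {(0, 0), (0, 5), (2, 5), (3, 0), (3, 2), (3, 6), (4, 6), (5, 0), (5, 4), (5, 5), (6, 3)}; count = 11.

For each of the 49 pairs (x, y) ∈ F_7², evaluate f(x, y) mod 7. Record the zeros.
  x = 0: [0↦0, 1↦3, 2↦6, 3↦4, 4↦6, 5↦0, 6↦2]  zeros at y ∈ {0, 5}
  x = 1: [0↦2, 1↦5, 2↦3, 3↦5, 4↦6, 5↦1, 6↦6]  zeros at y ∈ ∅
  x = 2: [0↦5, 1↦6, 2↦4, 3↦1, 4↦6, 5↦0, 6↦6]  zeros at y ∈ {5}
  x = 3: [0↦0, 1↦4, 2↦0, 3↦4, 4↦4, 5↦2, 6↦0]  zeros at y ∈ {0, 2, 6}
  x = 4: [0↦6, 1↦4, 2↦3, 3↦5, 4↦5, 5↦5, 6↦0]  zeros at y ∈ {6}
  x = 5: [0↦0, 1↦4, 2↦4, 3↦2, 4↦0, 5↦0, 6↦4]  zeros at y ∈ {0, 4, 5}
  x = 6: [0↦1, 1↦2, 2↦1, 3↦0, 4↦1, 5↦6, 6↦3]  zeros at y ∈ {3}
Collecting zeros: affine points = {(0, 0), (0, 5), (2, 5), (3, 0), (3, 2), (3, 6), (4, 6), (5, 0), (5, 4), (5, 5), (6, 3)}.
Total count |C(F_7)_aff| = 11.
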